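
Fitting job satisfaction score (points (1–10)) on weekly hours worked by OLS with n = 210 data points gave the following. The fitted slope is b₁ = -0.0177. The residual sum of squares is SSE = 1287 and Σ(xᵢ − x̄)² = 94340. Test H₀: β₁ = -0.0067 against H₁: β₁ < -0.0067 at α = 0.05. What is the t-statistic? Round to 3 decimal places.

t = -1.358

MSE = SSE/(n − 2) = 1287/208 = 6.1875.
SE(b₁) = √(MSE/Sₓₓ) = √(6.1875/94340) = 0.00809859.
t = (-0.0177 − (-0.0067)) / 0.00809859 = -1.358.
df = n − 2 = 208.
One-sided p ≈ 0.0879, which is ≥ 0.05, so fail to reject H₀.
The data do not give significant evidence that the true slope on weekly hours worked is below -0.0067 points (1–10) per unit.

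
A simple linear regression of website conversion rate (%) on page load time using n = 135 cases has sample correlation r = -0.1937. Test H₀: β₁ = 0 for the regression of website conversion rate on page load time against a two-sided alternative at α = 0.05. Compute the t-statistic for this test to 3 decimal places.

t = r·√(n − 2)/√(1 − r²) = -0.1937·√133/√0.96248 = -2.277.
df = n − 2 = 133.
Two-sided p ≈ 0.0244, which is < 0.05, so reject H₀.
There is evidence of a linear association between page load time and website conversion rate.

t = -2.277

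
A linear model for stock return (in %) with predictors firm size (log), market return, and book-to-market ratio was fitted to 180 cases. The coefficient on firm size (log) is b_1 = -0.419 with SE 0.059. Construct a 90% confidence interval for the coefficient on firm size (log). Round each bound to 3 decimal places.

(-0.517, -0.321)

df = n − k − 1 = 180 − 3 − 1 = 176.
t* = t_{0.05, 176} = 1.653557.
Margin = t* × SE = 1.653557 × 0.059 = 0.09756.
CI: -0.419 ± 0.09756 → (-0.517, -0.321).
With 90% confidence, each one-unit increase in firm size (log) is associated with a change of between -0.517 and -0.321 % in stock return, holding the other predictors fixed.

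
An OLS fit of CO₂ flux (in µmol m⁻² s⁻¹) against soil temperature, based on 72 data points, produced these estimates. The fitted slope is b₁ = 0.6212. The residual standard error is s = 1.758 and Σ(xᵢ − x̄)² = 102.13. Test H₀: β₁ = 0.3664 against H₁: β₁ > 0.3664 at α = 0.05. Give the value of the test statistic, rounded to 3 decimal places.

t = 1.465

SE(b₁) = s/√Sₓₓ = 1.758/√102.13 = 0.173957.
t = (0.6212 − 0.3664) / 0.173957 = 1.465.
df = n − 2 = 70.
One-sided p ≈ 0.0737, which is ≥ 0.05, so fail to reject H₀.
The data do not give significant evidence that the true slope on soil temperature exceeds 0.3664 µmol m⁻² s⁻¹ per unit.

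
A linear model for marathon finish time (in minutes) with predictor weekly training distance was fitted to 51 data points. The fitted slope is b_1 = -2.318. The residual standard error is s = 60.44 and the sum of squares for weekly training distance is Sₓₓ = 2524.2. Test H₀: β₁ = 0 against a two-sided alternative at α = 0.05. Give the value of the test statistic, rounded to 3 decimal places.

t = -1.927

SE(b_1) = s/√Sₓₓ = 60.44/√2524.2 = 1.20299.
t = -2.318 / 1.20299 = -1.927.
df = n − 2 = 49.
Two-sided p ≈ 0.0598, which is ≥ 0.05, so fail to reject H₀.
The data do not give significant evidence of an association between weekly training distance and marathon finish time.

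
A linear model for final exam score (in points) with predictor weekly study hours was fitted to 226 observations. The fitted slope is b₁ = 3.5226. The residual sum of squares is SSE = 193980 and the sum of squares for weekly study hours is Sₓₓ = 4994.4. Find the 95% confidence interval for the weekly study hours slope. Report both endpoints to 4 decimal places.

(2.7020, 4.3432)

MSE = SSE/(n − 2) = 193980/224 = 865.982.
SE(b₁) = √(MSE/Sₓₓ) = √(865.982/4994.4) = 0.416402.
df = n − 2 = 224.
t* = t_{0.025, 224} = 1.970611.
Margin = t* × SE = 1.970611 × 0.416402 = 0.820566.
CI: 3.5226 ± 0.820566 → (2.7020, 4.3432).
With 95% confidence, each one-unit increase in weekly study hours is associated with a change of between 2.7020 and 4.3432 points in final exam score.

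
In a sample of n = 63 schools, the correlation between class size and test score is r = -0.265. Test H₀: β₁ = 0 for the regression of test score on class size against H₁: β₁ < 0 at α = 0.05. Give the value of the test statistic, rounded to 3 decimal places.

t = r·√(n − 2)/√(1 − r²) = -0.265·√61/√0.929775 = -2.146.
df = n − 2 = 61.
One-sided p ≈ 0.0179, which is < 0.05, so reject H₀.
There is evidence of a linear association between class size and test score.

t = -2.146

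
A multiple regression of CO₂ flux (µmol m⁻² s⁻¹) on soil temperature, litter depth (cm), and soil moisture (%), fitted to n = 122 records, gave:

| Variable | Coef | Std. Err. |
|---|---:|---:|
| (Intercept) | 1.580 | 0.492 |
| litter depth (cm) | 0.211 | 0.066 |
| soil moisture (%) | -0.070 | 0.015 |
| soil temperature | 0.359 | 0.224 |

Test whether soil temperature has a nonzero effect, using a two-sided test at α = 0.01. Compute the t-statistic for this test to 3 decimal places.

Read off: b = 0.359, SE = 0.224 for soil temperature.
H₀: β₁ = 0 vs H₁: β₁ ≠ 0.
t = 0.359 / 0.224 = 1.603.
df = n − k − 1 = 122 − 3 − 1 = 118.
Two-sided p ≈ 0.1117, which is ≥ 0.01, so fail to reject H₀.
The data do not give significant evidence of an association between soil temperature and CO₂ flux, after adjusting for the other predictors.

t = 1.603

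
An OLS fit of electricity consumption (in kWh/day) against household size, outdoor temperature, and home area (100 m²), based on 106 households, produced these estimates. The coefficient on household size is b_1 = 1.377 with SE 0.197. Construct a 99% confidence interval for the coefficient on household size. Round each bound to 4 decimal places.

df = n − k − 1 = 106 − 3 − 1 = 102.
t* = t_{0.005, 102} = 2.624891.
Margin = t* × SE = 2.624891 × 0.197 = 0.517104.
CI: 1.377 ± 0.517104 → (0.8599, 1.8941).
With 99% confidence, each one-unit increase in household size is associated with a change of between 0.8599 and 1.8941 kWh/day in electricity consumption, holding the other predictors fixed.

(0.8599, 1.8941)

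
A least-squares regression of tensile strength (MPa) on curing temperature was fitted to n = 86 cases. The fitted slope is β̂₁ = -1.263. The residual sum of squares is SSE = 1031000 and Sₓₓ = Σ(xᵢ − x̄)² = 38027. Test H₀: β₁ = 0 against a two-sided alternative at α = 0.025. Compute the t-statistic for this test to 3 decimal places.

t = -2.223

MSE = SSE/(n − 2) = 1031000/84 = 12273.8.
SE(β̂₁) = √(MSE/Sₓₓ) = √(12273.8/38027) = 0.568125.
t = -1.263 / 0.568125 = -2.223.
df = n − 2 = 84.
Two-sided p ≈ 0.0289, which is ≥ 0.025, so fail to reject H₀.
The data do not give significant evidence of an association between curing temperature and tensile strength.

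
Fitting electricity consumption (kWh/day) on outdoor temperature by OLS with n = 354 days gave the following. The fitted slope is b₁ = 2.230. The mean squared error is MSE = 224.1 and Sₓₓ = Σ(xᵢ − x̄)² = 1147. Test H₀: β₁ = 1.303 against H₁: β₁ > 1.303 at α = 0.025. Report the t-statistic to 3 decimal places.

t = 2.097

SE(b₁) = √(MSE/Sₓₓ) = √(224.1/1147) = 0.442017.
t = (2.230 − 1.303) / 0.442017 = 2.097.
df = n − 2 = 352.
One-sided p ≈ 0.0183, which is < 0.025, so reject H₀.
There is evidence that the true slope on outdoor temperature exceeds 1.303 kWh/day per unit.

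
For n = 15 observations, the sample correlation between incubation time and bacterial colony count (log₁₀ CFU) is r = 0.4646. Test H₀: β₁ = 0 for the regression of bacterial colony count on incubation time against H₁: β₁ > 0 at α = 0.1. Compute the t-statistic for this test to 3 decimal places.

t = r·√(n − 2)/√(1 − r²) = 0.4646·√13/√0.784147 = 1.892.
df = n − 2 = 13.
One-sided p ≈ 0.0405, which is < 0.1, so reject H₀.
There is evidence of a linear association between incubation time and bacterial colony count.

t = 1.892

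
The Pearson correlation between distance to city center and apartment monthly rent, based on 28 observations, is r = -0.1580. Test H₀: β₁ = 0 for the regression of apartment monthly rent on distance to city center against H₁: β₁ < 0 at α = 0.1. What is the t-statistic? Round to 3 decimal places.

t = r·√(n − 2)/√(1 − r²) = -0.1580·√26/√0.975036 = -0.816.
df = n − 2 = 26.
One-sided p ≈ 0.2110, which is ≥ 0.1, so fail to reject H₀.
The data do not give significant evidence of a linear association between distance to city center and apartment monthly rent.

t = -0.816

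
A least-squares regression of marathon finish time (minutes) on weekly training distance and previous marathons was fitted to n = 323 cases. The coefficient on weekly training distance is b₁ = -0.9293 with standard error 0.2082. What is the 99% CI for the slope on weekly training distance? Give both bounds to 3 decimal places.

(-1.469, -0.390)

df = n − k − 1 = 323 − 2 − 1 = 320.
t* = t_{0.005, 320} = 2.59128.
Margin = t* × SE = 2.59128 × 0.2082 = 0.53950.
CI: -0.9293 ± 0.53950 → (-1.469, -0.390).
With 99% confidence, each one-unit increase in weekly training distance is associated with a change of between -1.469 and -0.390 minutes in marathon finish time, holding the other predictors fixed.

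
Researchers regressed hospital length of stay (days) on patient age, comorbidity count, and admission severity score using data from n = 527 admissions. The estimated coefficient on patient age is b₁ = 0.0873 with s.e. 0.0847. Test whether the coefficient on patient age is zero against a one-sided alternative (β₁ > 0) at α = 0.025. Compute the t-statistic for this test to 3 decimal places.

H₀: β₁ = 0 vs H₁: β₁ > 0.
t = (b₁ − β₁⁰)/SE = 0.0873 / 0.0847 = 1.031.
df = n − k − 1 = 527 − 3 − 1 = 523.
One-sided p ≈ 0.1516, which is ≥ 0.025, so fail to reject H₀.
The data do not give significant evidence that the true slope on patient age is positive, holding the other predictors fixed.

t = 1.031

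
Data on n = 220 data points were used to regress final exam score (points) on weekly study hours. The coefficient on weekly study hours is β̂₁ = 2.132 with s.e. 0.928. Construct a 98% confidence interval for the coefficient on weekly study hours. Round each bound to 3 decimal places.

(-0.043, 4.307)

df = n − 2 = 220 − 2 = 218.
t* = t_{0.01, 218} = 2.343575.
Margin = t* × SE = 2.343575 × 0.928 = 2.17484.
CI: 2.132 ± 2.17484 → (-0.043, 4.307).
With 98% confidence, each one-unit increase in weekly study hours is associated with a change of between -0.043 and 4.307 points in final exam score.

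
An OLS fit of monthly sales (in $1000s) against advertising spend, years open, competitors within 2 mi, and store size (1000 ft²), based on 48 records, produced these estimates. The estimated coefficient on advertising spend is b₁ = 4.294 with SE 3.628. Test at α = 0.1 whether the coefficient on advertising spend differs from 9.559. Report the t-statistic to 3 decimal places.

t = -1.451

H₀: β₁ = 9.559 vs H₁: β₁ ≠ 9.559.
t = (b₁ − β₁⁰)/SE = (4.294 − 9.559) / 3.628 = -1.451.
df = n − k − 1 = 48 − 4 − 1 = 43.
Two-sided p ≈ 0.1540, which is ≥ 0.1, so fail to reject H₀.
The data are consistent with a true slope of 9.559 $1000s per unit of advertising spend, holding the other predictors fixed.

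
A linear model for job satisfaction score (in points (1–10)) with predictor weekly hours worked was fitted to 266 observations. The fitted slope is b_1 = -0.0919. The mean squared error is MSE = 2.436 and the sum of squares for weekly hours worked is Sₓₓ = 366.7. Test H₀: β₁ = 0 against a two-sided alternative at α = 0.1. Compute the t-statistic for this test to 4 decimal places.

SE(b_1) = √(MSE/Sₓₓ) = √(2.436/366.7) = 0.0815048.
t = -0.0919 / 0.0815048 = -1.1275.
df = n − 2 = 264.
Two-sided p ≈ 0.2605, which is ≥ 0.1, so fail to reject H₀.
The data do not give significant evidence of an association between weekly hours worked and job satisfaction score.

t = -1.1275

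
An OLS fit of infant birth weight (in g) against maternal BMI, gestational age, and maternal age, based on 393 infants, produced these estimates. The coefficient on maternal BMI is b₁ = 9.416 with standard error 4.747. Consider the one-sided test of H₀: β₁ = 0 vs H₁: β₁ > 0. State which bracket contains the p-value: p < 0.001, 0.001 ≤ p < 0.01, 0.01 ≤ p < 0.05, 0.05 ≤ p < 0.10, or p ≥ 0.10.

0.01 ≤ p < 0.05

t = 9.416 / 4.747 = 1.984.
df = n − k − 1 = 393 − 3 − 1 = 389.
One-sided p = P(T_{389} > t) ≈ 0.0240.
So 0.01 ≤ p < 0.05.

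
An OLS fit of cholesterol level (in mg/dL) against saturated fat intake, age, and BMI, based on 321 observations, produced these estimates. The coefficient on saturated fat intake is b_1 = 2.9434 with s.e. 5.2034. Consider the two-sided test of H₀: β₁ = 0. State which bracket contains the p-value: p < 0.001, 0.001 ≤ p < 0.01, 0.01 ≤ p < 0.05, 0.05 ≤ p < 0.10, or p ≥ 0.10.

p ≥ 0.10

t = 2.9434 / 5.2034 = 0.566.
df = n − k − 1 = 321 − 3 − 1 = 317.
Two-sided p = 2·P(T_{317} > |t|) ≈ 0.5720.
So p ≥ 0.10.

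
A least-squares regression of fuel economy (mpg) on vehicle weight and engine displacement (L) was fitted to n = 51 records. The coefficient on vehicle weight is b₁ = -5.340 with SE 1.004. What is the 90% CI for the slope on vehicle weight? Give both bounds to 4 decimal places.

(-7.0239, -3.6561)

df = n − k − 1 = 51 − 2 − 1 = 48.
t* = t_{0.05, 48} = 1.677224.
Margin = t* × SE = 1.677224 × 1.004 = 1.683933.
CI: -5.340 ± 1.683933 → (-7.0239, -3.6561).
With 90% confidence, each one-unit increase in vehicle weight is associated with a change of between -7.0239 and -3.6561 mpg in fuel economy, holding the other predictors fixed.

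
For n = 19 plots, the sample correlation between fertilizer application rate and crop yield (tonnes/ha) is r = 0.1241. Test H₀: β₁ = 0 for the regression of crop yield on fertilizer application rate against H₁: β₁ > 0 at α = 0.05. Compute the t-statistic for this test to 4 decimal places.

t = 0.5157

t = r·√(n − 2)/√(1 − r²) = 0.1241·√17/√0.984599 = 0.5157.
df = n − 2 = 17.
One-sided p ≈ 0.3064, which is ≥ 0.05, so fail to reject H₀.
The data do not give significant evidence of a linear association between fertilizer application rate and crop yield.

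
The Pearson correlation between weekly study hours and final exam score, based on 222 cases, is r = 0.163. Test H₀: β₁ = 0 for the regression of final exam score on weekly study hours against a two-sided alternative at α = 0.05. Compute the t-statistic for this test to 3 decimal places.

t = 2.450

t = r·√(n − 2)/√(1 − r²) = 0.163·√220/√0.973431 = 2.450.
df = n − 2 = 220.
Two-sided p ≈ 0.0150, which is < 0.05, so reject H₀.
There is evidence of a linear association between weekly study hours and final exam score.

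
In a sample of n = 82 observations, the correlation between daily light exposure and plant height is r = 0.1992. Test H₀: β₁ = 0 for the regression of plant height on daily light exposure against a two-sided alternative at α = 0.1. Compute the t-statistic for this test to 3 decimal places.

t = r·√(n − 2)/√(1 − r²) = 0.1992·√80/√0.960319 = 1.818.
df = n − 2 = 80.
Two-sided p ≈ 0.0728, which is < 0.1, so reject H₀.
There is evidence of a linear association between daily light exposure and plant height.

t = 1.818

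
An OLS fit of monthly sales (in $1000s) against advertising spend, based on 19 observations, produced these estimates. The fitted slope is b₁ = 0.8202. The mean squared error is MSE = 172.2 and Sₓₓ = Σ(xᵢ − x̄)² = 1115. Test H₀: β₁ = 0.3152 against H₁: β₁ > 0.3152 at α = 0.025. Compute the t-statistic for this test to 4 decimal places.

SE(b₁) = √(MSE/Sₓₓ) = √(172.2/1115) = 0.392988.
t = (0.8202 − 0.3152) / 0.392988 = 1.2850.
df = n − 2 = 17.
One-sided p ≈ 0.1080, which is ≥ 0.025, so fail to reject H₀.
The data do not give significant evidence that the true slope on advertising spend exceeds 0.3152 $1000s per unit.

t = 1.2850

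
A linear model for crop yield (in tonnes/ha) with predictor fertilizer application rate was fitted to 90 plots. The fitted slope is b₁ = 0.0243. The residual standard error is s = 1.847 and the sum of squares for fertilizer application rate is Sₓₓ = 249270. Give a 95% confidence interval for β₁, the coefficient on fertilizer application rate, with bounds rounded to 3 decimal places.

SE(b₁) = s/√Sₓₓ = 1.847/√249270 = 0.00369941.
df = n − 2 = 88.
t* = t_{0.025, 88} = 1.98729.
Margin = t* × SE = 1.98729 × 0.00369941 = 0.00735.
CI: 0.0243 ± 0.00735 → (0.017, 0.032).
With 95% confidence, each one-unit increase in fertilizer application rate is associated with a change of between 0.017 and 0.032 tonnes/ha in crop yield.

(0.017, 0.032)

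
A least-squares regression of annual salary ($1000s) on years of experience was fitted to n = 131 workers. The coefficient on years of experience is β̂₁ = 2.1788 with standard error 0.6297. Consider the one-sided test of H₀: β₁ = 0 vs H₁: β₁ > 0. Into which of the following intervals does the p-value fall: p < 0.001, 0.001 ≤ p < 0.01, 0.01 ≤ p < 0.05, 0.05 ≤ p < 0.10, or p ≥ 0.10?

p < 0.001

t = 2.1788 / 0.6297 = 3.460.
df = n − 2 = 131 − 2 = 129.
One-sided p = P(T_{129} > t) ≈ 0.0004.
So p < 0.001.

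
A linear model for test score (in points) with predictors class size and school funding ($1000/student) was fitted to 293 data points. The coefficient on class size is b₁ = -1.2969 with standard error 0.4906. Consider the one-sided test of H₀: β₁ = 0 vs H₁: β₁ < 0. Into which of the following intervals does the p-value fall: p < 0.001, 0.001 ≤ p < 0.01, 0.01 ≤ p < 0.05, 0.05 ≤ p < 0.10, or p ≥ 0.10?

t = -1.2969 / 0.4906 = -2.643.
df = n − k − 1 = 293 − 2 − 1 = 290.
One-sided p = P(T_{290} < t) ≈ 0.0043.
So 0.001 ≤ p < 0.01.

0.001 ≤ p < 0.01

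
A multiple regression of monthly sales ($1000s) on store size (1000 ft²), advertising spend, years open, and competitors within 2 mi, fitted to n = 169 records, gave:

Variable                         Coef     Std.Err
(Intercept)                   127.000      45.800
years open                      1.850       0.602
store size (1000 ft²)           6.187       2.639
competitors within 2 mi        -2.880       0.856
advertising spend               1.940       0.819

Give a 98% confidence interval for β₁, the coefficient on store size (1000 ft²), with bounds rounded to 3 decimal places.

Read off: b = 6.187, SE = 2.639 for store size (1000 ft²).
df = n − k − 1 = 169 − 4 − 1 = 164.
t* = t_{0.01, 164} = 2.3493.
Margin = t* × SE = 2.3493 × 2.639 = 6.19980.
CI: 6.187 ± 6.19980 → (-0.013, 12.387).

(-0.013, 12.387)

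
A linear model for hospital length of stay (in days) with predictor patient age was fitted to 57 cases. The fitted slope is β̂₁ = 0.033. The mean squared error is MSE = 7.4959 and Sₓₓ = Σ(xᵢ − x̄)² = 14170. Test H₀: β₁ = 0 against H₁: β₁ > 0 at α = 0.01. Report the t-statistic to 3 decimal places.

SE(β̂₁) = √(MSE/Sₓₓ) = √(7.4959/14170) = 0.023.
t = 0.033 / 0.023 = 1.435.
df = n − 2 = 55.
One-sided p ≈ 0.0785, which is ≥ 0.01, so fail to reject H₀.
The data do not give significant evidence that the true slope on patient age is positive.

t = 1.435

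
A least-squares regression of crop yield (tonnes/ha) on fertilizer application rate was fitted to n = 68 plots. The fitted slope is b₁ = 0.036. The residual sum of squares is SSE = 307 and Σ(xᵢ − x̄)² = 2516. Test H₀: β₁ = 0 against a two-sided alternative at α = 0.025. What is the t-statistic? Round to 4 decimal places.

MSE = SSE/(n − 2) = 307/66 = 4.65152.
SE(b₁) = √(MSE/Sₓₓ) = √(4.65152/2516) = 0.0429974.
t = 0.036 / 0.0429974 = 0.8373.
df = n − 2 = 66.
Two-sided p ≈ 0.4055, which is ≥ 0.025, so fail to reject H₀.
The data do not give significant evidence of an association between fertilizer application rate and crop yield.

t = 0.8373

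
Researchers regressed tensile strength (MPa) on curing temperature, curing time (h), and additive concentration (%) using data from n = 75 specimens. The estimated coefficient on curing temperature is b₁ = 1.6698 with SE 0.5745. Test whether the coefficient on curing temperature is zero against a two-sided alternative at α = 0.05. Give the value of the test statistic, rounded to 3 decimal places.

H₀: β₁ = 0 vs H₁: β₁ ≠ 0.
t = (b₁ − β₁⁰)/SE = 1.6698 / 0.5745 = 2.907.
df = n − k − 1 = 75 − 3 − 1 = 71.
Two-sided p ≈ 0.0049, which is < 0.05, so reject H₀.
There is evidence that curing temperature is associated with tensile strength, holding the other predictors fixed.

t = 2.907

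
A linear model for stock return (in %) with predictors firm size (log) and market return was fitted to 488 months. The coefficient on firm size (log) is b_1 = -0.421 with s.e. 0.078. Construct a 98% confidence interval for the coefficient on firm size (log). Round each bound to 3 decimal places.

df = n − k − 1 = 488 − 2 − 1 = 485.
t* = t_{0.01, 485} = 2.334061.
Margin = t* × SE = 2.334061 × 0.078 = 0.18206.
CI: -0.421 ± 0.18206 → (-0.603, -0.239).
With 98% confidence, each one-unit increase in firm size (log) is associated with a change of between -0.603 and -0.239 % in stock return, holding the other predictors fixed.

(-0.603, -0.239)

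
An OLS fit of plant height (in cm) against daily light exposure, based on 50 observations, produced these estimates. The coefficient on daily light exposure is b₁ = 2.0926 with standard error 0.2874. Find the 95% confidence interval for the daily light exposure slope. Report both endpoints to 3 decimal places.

(1.515, 2.670)

df = n − 2 = 50 − 2 = 48.
t* = t_{0.025, 48} = 2.010635.
Margin = t* × SE = 2.010635 × 0.2874 = 0.57786.
CI: 2.0926 ± 0.57786 → (1.515, 2.670).
With 95% confidence, each one-unit increase in daily light exposure is associated with a change of between 1.515 and 2.670 cm in plant height.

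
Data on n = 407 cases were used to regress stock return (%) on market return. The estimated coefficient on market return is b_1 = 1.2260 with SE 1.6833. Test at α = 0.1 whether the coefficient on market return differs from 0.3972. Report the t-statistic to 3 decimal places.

t = 0.492

H₀: β₁ = 0.3972 vs H₁: β₁ ≠ 0.3972.
t = (b_1 − β₁⁰)/SE = (1.2260 − 0.3972) / 1.6833 = 0.492.
df = n − 2 = 407 − 2 = 405.
Two-sided p ≈ 0.6227, which is ≥ 0.1, so fail to reject H₀.
The data are consistent with a true slope of 0.3972 % per unit of market return.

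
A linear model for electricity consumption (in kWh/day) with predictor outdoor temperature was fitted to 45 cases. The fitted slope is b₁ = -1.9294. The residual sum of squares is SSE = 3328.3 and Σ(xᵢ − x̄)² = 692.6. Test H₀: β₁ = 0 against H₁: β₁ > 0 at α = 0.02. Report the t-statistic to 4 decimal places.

MSE = SSE/(n − 2) = 3328.3/43 = 77.4023.
SE(b₁) = √(MSE/Sₓₓ) = √(77.4023/692.6) = 0.3343.
t = -1.9294 / 0.3343 = -5.7715.
df = n − 2 = 43.
One-sided p ≈ 1.0000, which is ≥ 0.02, so fail to reject H₀.
The data do not give significant evidence that the true slope on outdoor temperature is positive.

t = -5.7715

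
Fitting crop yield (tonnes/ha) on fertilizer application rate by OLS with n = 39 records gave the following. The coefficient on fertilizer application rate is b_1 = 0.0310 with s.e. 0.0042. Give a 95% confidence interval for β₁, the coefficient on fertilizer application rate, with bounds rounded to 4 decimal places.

(0.0225, 0.0395)

df = n − 2 = 39 − 2 = 37.
t* = t_{0.025, 37} = 2.026192.
Margin = t* × SE = 2.026192 × 0.0042 = 0.008510.
CI: 0.0310 ± 0.008510 → (0.0225, 0.0395).
With 95% confidence, each one-unit increase in fertilizer application rate is associated with a change of between 0.0225 and 0.0395 tonnes/ha in crop yield.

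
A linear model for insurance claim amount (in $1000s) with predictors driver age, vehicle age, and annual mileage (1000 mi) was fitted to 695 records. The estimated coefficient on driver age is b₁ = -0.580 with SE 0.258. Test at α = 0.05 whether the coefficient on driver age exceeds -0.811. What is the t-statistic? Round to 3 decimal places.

H₀: β₁ = -0.811 vs H₁: β₁ > -0.811.
t = (b₁ − β₁⁰)/SE = (-0.580 − (-0.811)) / 0.258 = 0.895.
df = n − k − 1 = 695 − 3 − 1 = 691.
One-sided p ≈ 0.1855, which is ≥ 0.05, so fail to reject H₀.
The data do not give significant evidence that the true slope on driver age exceeds -0.811 $1000s per unit, holding the other predictors fixed.

t = 0.895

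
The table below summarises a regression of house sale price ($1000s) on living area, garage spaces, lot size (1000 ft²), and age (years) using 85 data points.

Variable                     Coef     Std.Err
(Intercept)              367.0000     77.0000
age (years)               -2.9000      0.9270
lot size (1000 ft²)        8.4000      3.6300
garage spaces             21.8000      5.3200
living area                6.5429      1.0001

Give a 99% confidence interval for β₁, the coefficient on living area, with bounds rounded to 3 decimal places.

Read off: b = 6.5429, SE = 1.0001 for living area.
df = n − k − 1 = 85 − 4 − 1 = 80.
t* = t_{0.005, 80} = 2.638691.
Margin = t* × SE = 2.638691 × 1.0001 = 2.63895.
CI: 6.5429 ± 2.63895 → (3.904, 9.182).

(3.904, 9.182)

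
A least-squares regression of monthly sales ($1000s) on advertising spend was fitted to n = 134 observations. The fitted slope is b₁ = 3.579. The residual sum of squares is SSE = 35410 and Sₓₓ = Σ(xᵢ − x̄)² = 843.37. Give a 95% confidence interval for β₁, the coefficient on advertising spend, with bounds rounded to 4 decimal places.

(2.4634, 4.6946)

MSE = SSE/(n − 2) = 35410/132 = 268.258.
SE(b₁) = √(MSE/Sₓₓ) = √(268.258/843.37) = 0.563984.
df = n − 2 = 132.
t* = t_{0.025, 132} = 1.978099.
Margin = t* × SE = 1.978099 × 0.563984 = 1.115616.
CI: 3.579 ± 1.115616 → (2.4634, 4.6946).
With 95% confidence, each one-unit increase in advertising spend is associated with a change of between 2.4634 and 4.6946 $1000s in monthly sales.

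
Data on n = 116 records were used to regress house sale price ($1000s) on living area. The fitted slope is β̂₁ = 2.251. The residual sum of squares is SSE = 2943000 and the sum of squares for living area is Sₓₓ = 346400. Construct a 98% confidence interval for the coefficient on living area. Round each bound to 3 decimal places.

(1.607, 2.895)

MSE = SSE/(n − 2) = 2943000/114 = 25815.8.
SE(β̂₁) = √(MSE/Sₓₓ) = √(25815.8/346400) = 0.272994.
df = n − 2 = 114.
t* = t_{0.01, 114} = 2.359504.
Margin = t* × SE = 2.359504 × 0.272994 = 0.64413.
CI: 2.251 ± 0.64413 → (1.607, 2.895).
With 98% confidence, each one-unit increase in living area is associated with a change of between 1.607 and 2.895 $1000s in house sale price.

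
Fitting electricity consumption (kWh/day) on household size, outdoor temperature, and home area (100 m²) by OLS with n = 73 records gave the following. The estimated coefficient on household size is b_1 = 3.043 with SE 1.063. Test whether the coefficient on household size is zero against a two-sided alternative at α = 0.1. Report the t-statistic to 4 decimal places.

H₀: β₁ = 0 vs H₁: β₁ ≠ 0.
t = (b_1 − β₁⁰)/SE = 3.043 / 1.063 = 2.8627.
df = n − k − 1 = 73 − 3 − 1 = 69.
Two-sided p ≈ 0.0056, which is < 0.1, so reject H₀.
There is evidence that household size is associated with electricity consumption, holding the other predictors fixed.

t = 2.8627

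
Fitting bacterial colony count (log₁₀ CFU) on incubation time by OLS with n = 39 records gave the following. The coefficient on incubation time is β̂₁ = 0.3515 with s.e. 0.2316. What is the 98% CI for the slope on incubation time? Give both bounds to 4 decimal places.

(-0.2116, 0.9146)

df = n − 2 = 39 − 2 = 37.
t* = t_{0.01, 37} = 2.431447.
Margin = t* × SE = 2.431447 × 0.2316 = 0.563123.
CI: 0.3515 ± 0.563123 → (-0.2116, 0.9146).
With 98% confidence, each one-unit increase in incubation time is associated with a change of between -0.2116 and 0.9146 log₁₀ CFU in bacterial colony count.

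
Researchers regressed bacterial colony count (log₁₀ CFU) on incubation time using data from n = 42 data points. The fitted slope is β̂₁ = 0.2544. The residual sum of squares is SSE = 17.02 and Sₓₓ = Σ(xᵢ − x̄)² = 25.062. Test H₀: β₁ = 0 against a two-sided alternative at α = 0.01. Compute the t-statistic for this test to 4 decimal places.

t = 1.9524

MSE = SSE/(n − 2) = 17.02/40 = 0.4255.
SE(β̂₁) = √(MSE/Sₓₓ) = √(0.4255/25.062) = 0.130299.
t = 0.2544 / 0.130299 = 1.9524.
df = n − 2 = 40.
Two-sided p ≈ 0.0579, which is ≥ 0.01, so fail to reject H₀.
The data do not give significant evidence of an association between incubation time and bacterial colony count.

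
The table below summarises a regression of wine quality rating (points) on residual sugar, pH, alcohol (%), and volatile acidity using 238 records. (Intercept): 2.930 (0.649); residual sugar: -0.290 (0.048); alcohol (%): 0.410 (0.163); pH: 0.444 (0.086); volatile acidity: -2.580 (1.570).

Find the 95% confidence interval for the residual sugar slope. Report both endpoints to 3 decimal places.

Read off: b = -0.290, SE = 0.048 for residual sugar.
df = n − k − 1 = 238 − 4 − 1 = 233.
t* = t_{0.025, 233} = 1.970198.
Margin = t* × SE = 1.970198 × 0.048 = 0.09457.
CI: -0.290 ± 0.09457 → (-0.385, -0.195).

(-0.385, -0.195)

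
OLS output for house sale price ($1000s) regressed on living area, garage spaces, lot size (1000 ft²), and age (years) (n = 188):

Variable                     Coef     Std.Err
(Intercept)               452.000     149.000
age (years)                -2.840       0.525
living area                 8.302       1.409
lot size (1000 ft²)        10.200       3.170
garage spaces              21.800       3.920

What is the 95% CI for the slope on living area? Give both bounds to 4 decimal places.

Read off: b = 8.302, SE = 1.409 for living area.
df = n − k − 1 = 188 − 4 − 1 = 183.
t* = t_{0.025, 183} = 1.973012.
Margin = t* × SE = 1.973012 × 1.409 = 2.779974.
CI: 8.302 ± 2.779974 → (5.5220, 11.0820).

(5.5220, 11.0820)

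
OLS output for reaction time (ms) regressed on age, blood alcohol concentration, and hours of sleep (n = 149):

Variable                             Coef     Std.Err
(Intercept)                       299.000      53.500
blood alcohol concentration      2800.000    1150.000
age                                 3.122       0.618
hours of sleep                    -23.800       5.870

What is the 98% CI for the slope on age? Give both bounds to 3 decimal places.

(1.668, 4.576)

Read off: b = 3.122, SE = 0.618 for age.
df = n − k − 1 = 149 − 3 − 1 = 145.
t* = t_{0.01, 145} = 2.35234.
Margin = t* × SE = 2.35234 × 0.618 = 1.45375.
CI: 3.122 ± 1.45375 → (1.668, 4.576).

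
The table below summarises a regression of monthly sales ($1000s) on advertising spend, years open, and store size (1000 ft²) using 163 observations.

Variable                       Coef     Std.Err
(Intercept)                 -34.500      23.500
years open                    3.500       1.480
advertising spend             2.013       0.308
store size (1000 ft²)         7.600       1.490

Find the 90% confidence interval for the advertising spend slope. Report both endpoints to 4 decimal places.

(1.5034, 2.5226)

Read off: b = 2.013, SE = 0.308 for advertising spend.
df = n − k − 1 = 163 − 3 − 1 = 159.
t* = t_{0.05, 159} = 1.654494.
Margin = t* × SE = 1.654494 × 0.308 = 0.509584.
CI: 2.013 ± 0.509584 → (1.5034, 2.5226).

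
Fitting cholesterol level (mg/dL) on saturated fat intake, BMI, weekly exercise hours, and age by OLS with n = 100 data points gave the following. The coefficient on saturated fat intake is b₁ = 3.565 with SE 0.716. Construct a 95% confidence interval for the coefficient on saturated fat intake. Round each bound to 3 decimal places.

df = n − k − 1 = 100 − 4 − 1 = 95.
t* = t_{0.025, 95} = 1.985251.
Margin = t* × SE = 1.985251 × 0.716 = 1.42144.
CI: 3.565 ± 1.42144 → (2.144, 4.986).
With 95% confidence, each one-unit increase in saturated fat intake is associated with a change of between 2.144 and 4.986 mg/dL in cholesterol level, holding the other predictors fixed.

(2.144, 4.986)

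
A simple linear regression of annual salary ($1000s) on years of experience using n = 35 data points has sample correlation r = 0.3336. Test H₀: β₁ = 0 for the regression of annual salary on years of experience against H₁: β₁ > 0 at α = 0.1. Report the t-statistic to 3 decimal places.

t = r·√(n − 2)/√(1 − r²) = 0.3336·√33/√0.888711 = 2.033.
df = n − 2 = 33.
One-sided p ≈ 0.0251, which is < 0.1, so reject H₀.
There is evidence of a linear association between years of experience and annual salary.

t = 2.033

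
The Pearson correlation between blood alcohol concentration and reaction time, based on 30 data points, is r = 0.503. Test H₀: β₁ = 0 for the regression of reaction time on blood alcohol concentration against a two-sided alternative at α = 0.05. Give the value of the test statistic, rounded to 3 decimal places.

t = r·√(n − 2)/√(1 − r²) = 0.503·√28/√0.746991 = 3.080.
df = n − 2 = 28.
Two-sided p ≈ 0.0046, which is < 0.05, so reject H₀.
There is evidence of a linear association between blood alcohol concentration and reaction time.

t = 3.080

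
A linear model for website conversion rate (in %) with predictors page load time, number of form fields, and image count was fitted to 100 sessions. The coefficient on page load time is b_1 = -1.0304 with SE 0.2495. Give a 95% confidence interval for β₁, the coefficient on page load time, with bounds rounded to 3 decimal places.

(-1.526, -0.535)

df = n − k − 1 = 100 − 3 − 1 = 96.
t* = t_{0.025, 96} = 1.984984.
Margin = t* × SE = 1.984984 × 0.2495 = 0.49525.
CI: -1.0304 ± 0.49525 → (-1.526, -0.535).
With 95% confidence, each one-unit increase in page load time is associated with a change of between -1.526 and -0.535 % in website conversion rate, holding the other predictors fixed.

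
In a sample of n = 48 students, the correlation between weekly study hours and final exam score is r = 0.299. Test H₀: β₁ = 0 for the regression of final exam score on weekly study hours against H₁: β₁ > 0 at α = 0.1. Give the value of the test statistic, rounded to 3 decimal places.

t = 2.125

t = r·√(n − 2)/√(1 − r²) = 0.299·√46/√0.910599 = 2.125.
df = n − 2 = 46.
One-sided p ≈ 0.0195, which is < 0.1, so reject H₀.
There is evidence of a linear association between weekly study hours and final exam score.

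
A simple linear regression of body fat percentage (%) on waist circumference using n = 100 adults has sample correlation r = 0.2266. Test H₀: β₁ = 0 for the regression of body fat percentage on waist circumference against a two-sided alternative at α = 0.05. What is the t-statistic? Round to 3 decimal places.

t = r·√(n − 2)/√(1 − r²) = 0.2266·√98/√0.948652 = 2.303.
df = n − 2 = 98.
Two-sided p ≈ 0.0234, which is < 0.05, so reject H₀.
There is evidence of a linear association between waist circumference and body fat percentage.

t = 2.303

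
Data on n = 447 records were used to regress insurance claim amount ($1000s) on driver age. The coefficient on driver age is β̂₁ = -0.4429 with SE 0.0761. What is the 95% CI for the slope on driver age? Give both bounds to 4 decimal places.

(-0.5925, -0.2933)

df = n − 2 = 447 − 2 = 445.
t* = t_{0.025, 445} = 1.965309.
Margin = t* × SE = 1.965309 × 0.0761 = 0.149560.
CI: -0.4429 ± 0.149560 → (-0.5925, -0.2933).
With 95% confidence, each one-unit increase in driver age is associated with a change of between -0.5925 and -0.2933 $1000s in insurance claim amount.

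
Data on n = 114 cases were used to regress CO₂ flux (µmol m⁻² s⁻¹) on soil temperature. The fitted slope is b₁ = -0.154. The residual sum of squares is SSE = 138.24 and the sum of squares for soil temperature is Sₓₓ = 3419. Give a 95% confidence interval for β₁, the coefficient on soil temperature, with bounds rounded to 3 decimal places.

(-0.192, -0.116)

MSE = SSE/(n − 2) = 138.24/112 = 1.23429.
SE(b₁) = √(MSE/Sₓₓ) = √(1.23429/3419) = 0.0190002.
df = n − 2 = 112.
t* = t_{0.025, 112} = 1.981372.
Margin = t* × SE = 1.981372 × 0.0190002 = 0.03765.
CI: -0.154 ± 0.03765 → (-0.192, -0.116).
With 95% confidence, each one-unit increase in soil temperature is associated with a change of between -0.192 and -0.116 µmol m⁻² s⁻¹ in CO₂ flux.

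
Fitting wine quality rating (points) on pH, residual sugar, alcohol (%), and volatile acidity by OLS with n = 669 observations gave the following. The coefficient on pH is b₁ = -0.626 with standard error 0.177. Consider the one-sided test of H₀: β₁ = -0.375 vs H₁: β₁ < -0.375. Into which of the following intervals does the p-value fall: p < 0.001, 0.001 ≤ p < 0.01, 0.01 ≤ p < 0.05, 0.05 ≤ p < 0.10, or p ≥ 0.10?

t = (-0.626 − (-0.375)) / 0.177 = -1.418.
df = n − k − 1 = 669 − 4 − 1 = 664.
One-sided p = P(T_{664} < t) ≈ 0.0783.
So 0.05 ≤ p < 0.10.

0.05 ≤ p < 0.10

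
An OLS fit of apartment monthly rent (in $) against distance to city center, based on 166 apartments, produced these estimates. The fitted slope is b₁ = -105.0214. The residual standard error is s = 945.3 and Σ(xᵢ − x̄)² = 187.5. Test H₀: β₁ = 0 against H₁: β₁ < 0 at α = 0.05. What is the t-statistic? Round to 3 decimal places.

t = -1.521

SE(b₁) = s/√Sₓₓ = 945.3/√187.5 = 69.035.
t = -105.0214 / 69.035 = -1.521.
df = n − 2 = 164.
One-sided p ≈ 0.0651, which is ≥ 0.05, so fail to reject H₀.
The data do not give significant evidence that the true slope on distance to city center is negative.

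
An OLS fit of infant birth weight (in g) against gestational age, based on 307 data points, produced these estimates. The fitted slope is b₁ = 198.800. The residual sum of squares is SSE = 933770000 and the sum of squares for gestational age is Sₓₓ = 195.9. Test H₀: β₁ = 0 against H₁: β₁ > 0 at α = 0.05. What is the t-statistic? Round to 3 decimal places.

t = 1.590

MSE = SSE/(n − 2) = 933770000/305 = 3.06154e+06.
SE(b₁) = √(MSE/Sₓₓ) = √(3.06154e+06/195.9) = 125.012.
t = 198.800 / 125.012 = 1.590.
df = n − 2 = 305.
One-sided p ≈ 0.0564, which is ≥ 0.05, so fail to reject H₀.
The data do not give significant evidence that the true slope on gestational age is positive.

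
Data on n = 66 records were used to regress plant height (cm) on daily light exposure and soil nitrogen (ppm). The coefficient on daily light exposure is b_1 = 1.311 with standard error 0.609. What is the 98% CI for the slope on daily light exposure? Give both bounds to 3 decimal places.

df = n − k − 1 = 66 − 2 − 1 = 63.
t* = t_{0.01, 63} = 2.387008.
Margin = t* × SE = 2.387008 × 0.609 = 1.45369.
CI: 1.311 ± 1.45369 → (-0.143, 2.765).
With 98% confidence, each one-unit increase in daily light exposure is associated with a change of between -0.143 and 2.765 cm in plant height, holding the other predictors fixed.

(-0.143, 2.765)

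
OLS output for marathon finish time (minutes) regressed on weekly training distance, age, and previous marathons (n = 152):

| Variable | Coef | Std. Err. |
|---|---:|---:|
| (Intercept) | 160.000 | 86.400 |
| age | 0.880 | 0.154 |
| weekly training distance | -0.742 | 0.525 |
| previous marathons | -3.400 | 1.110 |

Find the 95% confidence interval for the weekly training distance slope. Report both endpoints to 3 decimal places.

(-1.779, 0.295)

Read off: b = -0.742, SE = 0.525 for weekly training distance.
df = n − k − 1 = 152 − 3 − 1 = 148.
t* = t_{0.025, 148} = 1.976122.
Margin = t* × SE = 1.976122 × 0.525 = 1.03746.
CI: -0.742 ± 1.03746 → (-1.779, 0.295).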